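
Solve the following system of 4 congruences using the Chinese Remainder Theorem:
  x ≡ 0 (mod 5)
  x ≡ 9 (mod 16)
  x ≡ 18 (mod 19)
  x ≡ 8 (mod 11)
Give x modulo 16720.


Product of moduli M = 5 · 16 · 19 · 11 = 16720.
Merge one congruence at a time:
  Start: x ≡ 0 (mod 5).
  Combine with x ≡ 9 (mod 16); new modulus lcm = 80.
    Write x = 0 + 5·t and substitute into x ≡ 9 (mod 16): 5·t ≡ 9 − 0 = 9 (mod 16).
    The inverse of 5 mod 16 is 13 (since 5·13 = 65 = 4·16 + 1), so t ≡ 13·9 = 117 ≡ 5 (mod 16).
    Then x = 0 + 5·5 = 25, valid modulo lcm(5, 16) = 80: x ≡ 25 (mod 80).
  Combine with x ≡ 18 (mod 19); new modulus lcm = 1520.
    Write x = 25 + 80·t and substitute into x ≡ 18 (mod 19): 80·t ≡ 18 − 25 = -7 (mod 19).
    Reduce coefficients mod 19: 4·t ≡ 12 (mod 19).
    The inverse of 4 mod 19 is 5 (since 4·5 = 20 = 1·19 + 1), so t ≡ 5·12 = 60 ≡ 3 (mod 19).
    Then x = 25 + 80·3 = 265, valid modulo lcm(80, 19) = 1520: x ≡ 265 (mod 1520).
  Combine with x ≡ 8 (mod 11); new modulus lcm = 16720.
    Write x = 265 + 1520·t and substitute into x ≡ 8 (mod 11): 1520·t ≡ 8 − 265 = -257 (mod 11).
    Reduce coefficients mod 11: 2·t ≡ 7 (mod 11).
    The inverse of 2 mod 11 is 6 (since 2·6 = 12 = 1·11 + 1), so t ≡ 6·7 = 42 ≡ 9 (mod 11).
    Then x = 265 + 1520·9 = 13945, valid modulo lcm(1520, 11) = 16720: x ≡ 13945 (mod 16720).
Verify against each original: 13945 mod 5 = 0, 13945 mod 16 = 9, 13945 mod 19 = 18, 13945 mod 11 = 8.

x ≡ 13945 (mod 16720).


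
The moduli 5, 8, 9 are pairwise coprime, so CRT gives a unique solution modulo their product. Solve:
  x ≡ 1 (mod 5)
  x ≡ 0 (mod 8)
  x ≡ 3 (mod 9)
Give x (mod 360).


Moduli 5, 8, 9 are pairwise coprime; by CRT there is a unique solution modulo M = 5 · 8 · 9 = 360.
Solve pairwise, accumulating the modulus:
  Start with x ≡ 1 (mod 5).
  Combine with x ≡ 0 (mod 8): since gcd(5, 8) = 1, we get a unique residue mod 40.
    Write x = 1 + 5·t and substitute into x ≡ 0 (mod 8): 5·t ≡ 0 − 1 = -1 (mod 8).
    Reduce coefficients mod 8: 5·t ≡ 7 (mod 8).
    The inverse of 5 mod 8 is 5 (since 5·5 = 25 = 3·8 + 1), so t ≡ 5·7 = 35 ≡ 3 (mod 8).
    Then x = 1 + 5·3 = 16, valid modulo lcm(5, 8) = 40: x ≡ 16 (mod 40).
  Combine with x ≡ 3 (mod 9): since gcd(40, 9) = 1, we get a unique residue mod 360.
    Write x = 16 + 40·t and substitute into x ≡ 3 (mod 9): 40·t ≡ 3 − 16 = -13 (mod 9).
    Reduce coefficients mod 9: 4·t ≡ 5 (mod 9).
    The inverse of 4 mod 9 is 7 (since 4·7 = 28 = 3·9 + 1), so t ≡ 7·5 = 35 ≡ 8 (mod 9).
    Then x = 16 + 40·8 = 336, valid modulo lcm(40, 9) = 360: x ≡ 336 (mod 360).
Verify: 336 mod 5 = 1 ✓, 336 mod 8 = 0 ✓, 336 mod 9 = 3 ✓.

x ≡ 336 (mod 360).


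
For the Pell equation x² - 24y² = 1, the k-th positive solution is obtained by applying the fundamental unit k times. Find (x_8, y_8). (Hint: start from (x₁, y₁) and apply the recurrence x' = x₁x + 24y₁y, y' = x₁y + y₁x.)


Step 1: Find the fundamental solution (x₁, y₁) of x² - 24y² = 1.
  Expand √24 as a continued fraction. a₀ = ⌊√24⌋ = 4; iterate m_{k+1} = d_k·a_k − m_k, d_{k+1} = (24 − m_{k+1}²)/d_k, a_{k+1} = ⌊(a₀ + m_{k+1})/d_{k+1}⌋ (starting m₀ = 0, d₀ = 1), with convergents p_k = a_k·p_{k-1} + p_{k-2}, q_k = a_k·q_{k-1} + q_{k-2} (p₋₁ = 1, q₋₁ = 0):
  k = 0: a₀ = 4; p₀/q₀ = 4/1; p₀² − 24·q₀² = 16 − 24 = -8.
  k = 1: m = 4, d = 8, a = ⌊(4 + 4)/8⌋ = 1; p/q = (1·4 + 1)/(1·1 + 0) = 5/1; p² − 24·q² = 25 − 24 = 1.
  The first convergent with p² − 24·q² = 1 gives the fundamental solution (x₁, y₁) = (5, 1).
Step 2: Apply the recurrence (x_{n+1}, y_{n+1}) = (x₁x_n + 24y₁y_n, x₁y_n + y₁x_n) repeatedly.
  From (x_1, y_1) = (5, 1): x_2 = 5·5 + 24·1·1 = 49; y_2 = 5·1 + 1·5 = 10.
  From (x_2, y_2) = (49, 10): x_3 = 5·49 + 24·1·10 = 485; y_3 = 5·10 + 1·49 = 99.
  From (x_3, y_3) = (485, 99): x_4 = 5·485 + 24·1·99 = 4801; y_4 = 5·99 + 1·485 = 980.
  From (x_4, y_4) = (4801, 980): x_5 = 5·4801 + 24·1·980 = 47525; y_5 = 5·980 + 1·4801 = 9701.
  From (x_5, y_5) = (47525, 9701): x_6 = 5·47525 + 24·1·9701 = 470449; y_6 = 5·9701 + 1·47525 = 96030.
  From (x_6, y_6) = (470449, 96030): x_7 = 5·470449 + 24·1·96030 = 4656965; y_7 = 5·96030 + 1·470449 = 950599.
  From (x_7, y_7) = (4656965, 950599): x_8 = 5·4656965 + 24·1·950599 = 46099201; y_8 = 5·950599 + 1·4656965 = 9409960.
Step 3: Verify x_8² - 24·y_8² = 2125136332838401 - 2125136332838400 = 1 (should be 1). ✓

(x_1, y_1) = (5, 1); (x_8, y_8) = (46099201, 9409960).


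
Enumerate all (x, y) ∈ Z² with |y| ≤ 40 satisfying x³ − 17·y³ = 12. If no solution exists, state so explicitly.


The equation is x³ - 17y³ = 12. For fixed y, x³ = 17·y³ + 12, so a solution requires the RHS to be a perfect cube.
Strategy: iterate y from -40 to 40, compute RHS = 17·y³ + 12, and check whether it is a (positive or negative) perfect cube.
Check small values of y:
  y = 0: RHS = 12 is not a perfect cube.
  y = 1: RHS = 29 is not a perfect cube.
  y = -1: RHS = -5 is not a perfect cube.
  y = 2: RHS = 148 is not a perfect cube.
  y = -2: RHS = -124 is not a perfect cube.
  y = 3: RHS = 471 is not a perfect cube.
  y = -3: RHS = -447 is not a perfect cube.
Continuing the search up to |y| = 40 finds no solutions either.
No (x, y) in the scanned range satisfies the equation.

No integer solutions with |y| ≤ 40.


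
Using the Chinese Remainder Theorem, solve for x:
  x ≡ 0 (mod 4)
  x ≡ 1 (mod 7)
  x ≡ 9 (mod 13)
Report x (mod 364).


Moduli 4, 7, 13 are pairwise coprime; by CRT there is a unique solution modulo M = 4 · 7 · 13 = 364.
Solve pairwise, accumulating the modulus:
  Start with x ≡ 0 (mod 4).
  Combine with x ≡ 1 (mod 7): since gcd(4, 7) = 1, we get a unique residue mod 28.
    Write x = 0 + 4·t and substitute into x ≡ 1 (mod 7): 4·t ≡ 1 − 0 = 1 (mod 7).
    The inverse of 4 mod 7 is 2 (since 4·2 = 8 = 1·7 + 1), so t ≡ 2·1 = 2 ≡ 2 (mod 7).
    Then x = 0 + 4·2 = 8, valid modulo lcm(4, 7) = 28: x ≡ 8 (mod 28).
  Combine with x ≡ 9 (mod 13): since gcd(28, 13) = 1, we get a unique residue mod 364.
    Write x = 8 + 28·t and substitute into x ≡ 9 (mod 13): 28·t ≡ 9 − 8 = 1 (mod 13).
    Reduce coefficients mod 13: 2·t ≡ 1 (mod 13).
    The inverse of 2 mod 13 is 7 (since 2·7 = 14 = 1·13 + 1), so t ≡ 7·1 = 7 ≡ 7 (mod 13).
    Then x = 8 + 28·7 = 204, valid modulo lcm(28, 13) = 364: x ≡ 204 (mod 364).
Verify: 204 mod 4 = 0 ✓, 204 mod 7 = 1 ✓, 204 mod 13 = 9 ✓.

x ≡ 204 (mod 364).


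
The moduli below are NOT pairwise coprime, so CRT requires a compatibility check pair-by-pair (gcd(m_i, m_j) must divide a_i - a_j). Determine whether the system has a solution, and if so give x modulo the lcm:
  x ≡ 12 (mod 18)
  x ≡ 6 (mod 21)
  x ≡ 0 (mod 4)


Moduli 18, 21, 4 are not pairwise coprime, so CRT works modulo lcm(m_i) when all pairwise compatibility conditions hold.
Pairwise compatibility: gcd(m_i, m_j) must divide a_i - a_j for every pair.
Merge one congruence at a time:
  Start: x ≡ 12 (mod 18).
  Combine with x ≡ 6 (mod 21): gcd(18, 21) = 3; 6 - 12 = -6, which IS divisible by 3, so compatible.
    Write x = 12 + 18·t and substitute into x ≡ 6 (mod 21): 18·t ≡ 6 − 12 = -6 (mod 21).
    Divide the congruence (and modulus) by g = 3: 6·t ≡ -2 (mod 7).
    Reduce coefficients mod 7: 6·t ≡ 5 (mod 7).
    The inverse of 6 mod 7 is 6 (since 6·6 = 36 = 5·7 + 1), so t ≡ 6·5 = 30 ≡ 2 (mod 7).
    Then x = 12 + 18·2 = 48, valid modulo lcm(18, 21) = 126: x ≡ 48 (mod 126).
  Combine with x ≡ 0 (mod 4): gcd(126, 4) = 2; 0 - 48 = -48, which IS divisible by 2, so compatible.
    Write x = 48 + 126·t and substitute into x ≡ 0 (mod 4): 126·t ≡ 0 − 48 = -48 (mod 4).
    Divide the congruence (and modulus) by g = 2: 63·t ≡ -24 (mod 2).
    Reduce coefficients mod 2: 1·t ≡ 0 (mod 2).
    So t ≡ 0 (mod 2).
    Then x = 48 + 126·0 = 48, valid modulo lcm(126, 4) = 252: x ≡ 48 (mod 252).
Verify: 48 mod 18 = 12, 48 mod 21 = 6, 48 mod 4 = 0.

x ≡ 48 (mod 252).


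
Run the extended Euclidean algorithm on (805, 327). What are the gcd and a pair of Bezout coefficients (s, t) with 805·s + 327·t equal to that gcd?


Euclidean algorithm on (805, 327) — divide until remainder is 0:
  805 = 2 · 327 + 151
  327 = 2 · 151 + 25
  151 = 6 · 25 + 1
  25 = 25 · 1 + 0
gcd(805, 327) = 1.
Track Bezout coefficients alongside the remainders: start with r₀ = 805 = a·1 + b·0 (s = 1, t = 0) and r₁ = 327 = a·0 + b·1 (s = 0, t = 1); each new remainder r_{k+1} = r_{k-1} − q_k·r_k inherits s_{k+1} = s_{k-1} − q_k·s_k, t_{k+1} = t_{k-1} − q_k·t_k, so r_k = a·s_k + b·t_k at every step:
  q = 2: r = 151, s = 1 − 2·0 = 1, t = 0 − 2·1 = -2  (check: 805·1 + 327·(-2) = 151)
  q = 2: r = 25, s = 0 − 2·1 = -2, t = 1 − 2·(-2) = 5  (check: 805·(-2) + 327·5 = 25)
  q = 6: r = 1, s = 1 − 6·(-2) = 13, t = -2 − 6·5 = -32  (check: 805·13 + 327·(-32) = 1)
The row with r = 1 (the gcd) gives the Bezout coefficients s = 13, t = -32.
Result: 805 · (13) + 327 · (-32) = 1.

gcd(805, 327) = 1; s = 13, t = -32 (check: 805·13 + 327·(-32) = 1).


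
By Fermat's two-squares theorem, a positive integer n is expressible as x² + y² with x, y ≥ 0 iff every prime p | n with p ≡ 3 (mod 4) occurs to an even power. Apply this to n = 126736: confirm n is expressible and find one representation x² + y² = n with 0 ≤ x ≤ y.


Step 1: Factor n = 126736 = 2^4 · 89^2.
Step 2: Check the mod-4 condition on each prime factor: 2 = 2 (special); 89 ≡ 1 (mod 4), exponent 2.
All primes ≡ 3 (mod 4) appear to even exponent (or don't appear), so by the two-squares theorem n IS expressible as a sum of two squares.
Step 3: Build a representation. Group n = k² · m with k = 4 and m = 89 · 89 = 7921 (a product of primes ≡ 1 (mod 4)); a representation of m scales to one of n via (k·x)² + (k·y)² = k²(x² + y²). Each prime p ≡ 1 (mod 4) is itself a sum of two squares; find a² by testing p − a² for a perfect square:
  89: 89 − 1² = 88, 89 − 2² = 85, 89 − 3² = 80, 89 − 4² = 73, 89 − 5² = 64 = 8² ⇒ 89 = 5² + 8².
  Combine using the Brahmagupta–Fibonacci identity (a² + b²)(c² + d²) = (ac − bd)² + (ad + bc)² = (ac + bd)² + (ad − bc)²:
  89 · 89 = 7921: from (5² + 8²)(5² + 8²), take (5·5 − 8·8, 5·8 + 8·5) = (25 − 64, 40 + 40) = (-39, 80); dropping signs (only squares matter) gives (39, 80); check 39² + 80² = 1521 + 6400 = 7921 ✓.
  Scale by k = 4: (4·39, 4·80) = (156, 320).
Step 4: Order so x ≤ y and verify: 156² + 320² = 24336 + 102400 = 126736 = n. ✓

n = 126736 = 156² + 320² (one valid representation with x ≤ y).


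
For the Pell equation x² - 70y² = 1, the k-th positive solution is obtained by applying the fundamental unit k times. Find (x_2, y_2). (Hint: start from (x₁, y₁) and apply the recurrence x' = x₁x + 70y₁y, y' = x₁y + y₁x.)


Step 1: Find the fundamental solution (x₁, y₁) of x² - 70y² = 1.
  Expand √70 as a continued fraction. a₀ = ⌊√70⌋ = 8; iterate m_{k+1} = d_k·a_k − m_k, d_{k+1} = (70 − m_{k+1}²)/d_k, a_{k+1} = ⌊(a₀ + m_{k+1})/d_{k+1}⌋ (starting m₀ = 0, d₀ = 1), with convergents p_k = a_k·p_{k-1} + p_{k-2}, q_k = a_k·q_{k-1} + q_{k-2} (p₋₁ = 1, q₋₁ = 0):
  k = 0: a₀ = 8; p₀/q₀ = 8/1; p₀² − 70·q₀² = 64 − 70 = -6.
  k = 1: m = 8, d = 6, a = ⌊(8 + 8)/6⌋ = 2; p/q = (2·8 + 1)/(2·1 + 0) = 17/2; p² − 70·q² = 289 − 280 = 9.
  k = 2: m = 4, d = 9, a = ⌊(8 + 4)/9⌋ = 1; p/q = (1·17 + 8)/(1·2 + 1) = 25/3; p² − 70·q² = 625 − 630 = -5.
  k = 3: m = 5, d = 5, a = ⌊(8 + 5)/5⌋ = 2; p/q = (2·25 + 17)/(2·3 + 2) = 67/8; p² − 70·q² = 4489 − 4480 = 9.
  k = 4: m = 5, d = 9, a = ⌊(8 + 5)/9⌋ = 1; p/q = (1·67 + 25)/(1·8 + 3) = 92/11; p² − 70·q² = 8464 − 8470 = -6.
  k = 5: m = 4, d = 6, a = ⌊(8 + 4)/6⌋ = 2; p/q = (2·92 + 67)/(2·11 + 8) = 251/30; p² − 70·q² = 63001 − 63000 = 1.
  The first convergent with p² − 70·q² = 1 gives the fundamental solution (x₁, y₁) = (251, 30).
Step 2: Apply the recurrence (x_{n+1}, y_{n+1}) = (x₁x_n + 70y₁y_n, x₁y_n + y₁x_n) repeatedly.
  From (x_1, y_1) = (251, 30): x_2 = 251·251 + 70·30·30 = 126001; y_2 = 251·30 + 30·251 = 15060.
Step 3: Verify x_2² - 70·y_2² = 15876252001 - 15876252000 = 1 (should be 1). ✓

(x_1, y_1) = (251, 30); (x_2, y_2) = (126001, 15060).


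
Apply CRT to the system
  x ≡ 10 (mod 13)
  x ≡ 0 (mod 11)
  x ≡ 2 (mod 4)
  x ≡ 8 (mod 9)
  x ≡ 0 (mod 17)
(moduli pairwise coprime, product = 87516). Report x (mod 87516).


Product of moduli M = 13 · 11 · 4 · 9 · 17 = 87516.
Merge one congruence at a time:
  Start: x ≡ 10 (mod 13).
  Combine with x ≡ 0 (mod 11); new modulus lcm = 143.
    Write x = 10 + 13·t and substitute into x ≡ 0 (mod 11): 13·t ≡ 0 − 10 = -10 (mod 11).
    Reduce coefficients mod 11: 2·t ≡ 1 (mod 11).
    The inverse of 2 mod 11 is 6 (since 2·6 = 12 = 1·11 + 1), so t ≡ 6·1 = 6 ≡ 6 (mod 11).
    Then x = 10 + 13·6 = 88, valid modulo lcm(13, 11) = 143: x ≡ 88 (mod 143).
  Combine with x ≡ 2 (mod 4); new modulus lcm = 572.
    Write x = 88 + 143·t and substitute into x ≡ 2 (mod 4): 143·t ≡ 2 − 88 = -86 (mod 4).
    Reduce coefficients mod 4: 3·t ≡ 2 (mod 4).
    The inverse of 3 mod 4 is 3 (since 3·3 = 9 = 2·4 + 1), so t ≡ 3·2 = 6 ≡ 2 (mod 4).
    Then x = 88 + 143·2 = 374, valid modulo lcm(143, 4) = 572: x ≡ 374 (mod 572).
  Combine with x ≡ 8 (mod 9); new modulus lcm = 5148.
    Write x = 374 + 572·t and substitute into x ≡ 8 (mod 9): 572·t ≡ 8 − 374 = -366 (mod 9).
    Reduce coefficients mod 9: 5·t ≡ 3 (mod 9).
    The inverse of 5 mod 9 is 2 (since 5·2 = 10 = 1·9 + 1), so t ≡ 2·3 = 6 ≡ 6 (mod 9).
    Then x = 374 + 572·6 = 3806, valid modulo lcm(572, 9) = 5148: x ≡ 3806 (mod 5148).
  Combine with x ≡ 0 (mod 17); new modulus lcm = 87516.
    Write x = 3806 + 5148·t and substitute into x ≡ 0 (mod 17): 5148·t ≡ 0 − 3806 = -3806 (mod 17).
    Reduce coefficients mod 17: 14·t ≡ 2 (mod 17).
    The inverse of 14 mod 17 is 11 (since 14·11 = 154 = 9·17 + 1), so t ≡ 11·2 = 22 ≡ 5 (mod 17).
    Then x = 3806 + 5148·5 = 29546, valid modulo lcm(5148, 17) = 87516: x ≡ 29546 (mod 87516).
Verify against each original: 29546 mod 13 = 10, 29546 mod 11 = 0, 29546 mod 4 = 2, 29546 mod 9 = 8, 29546 mod 17 = 0.

x ≡ 29546 (mod 87516).


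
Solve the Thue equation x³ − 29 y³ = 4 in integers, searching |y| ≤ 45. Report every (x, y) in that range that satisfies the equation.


The equation is x³ - 29y³ = 4. For fixed y, x³ = 29·y³ + 4, so a solution requires the RHS to be a perfect cube.
Strategy: iterate y from -45 to 45, compute RHS = 29·y³ + 4, and check whether it is a (positive or negative) perfect cube.
Check small values of y:
  y = 0: RHS = 4 is not a perfect cube.
  y = 1: RHS = 33 is not a perfect cube.
  y = -1: RHS = -25 is not a perfect cube.
  y = 2: RHS = 236 is not a perfect cube.
  y = -2: RHS = -228 is not a perfect cube.
  y = 3: RHS = 787 is not a perfect cube.
  y = -3: RHS = -779 is not a perfect cube.
Continuing the search up to |y| = 45 finds no solutions either.
No (x, y) in the scanned range satisfies the equation.

No integer solutions with |y| ≤ 45.


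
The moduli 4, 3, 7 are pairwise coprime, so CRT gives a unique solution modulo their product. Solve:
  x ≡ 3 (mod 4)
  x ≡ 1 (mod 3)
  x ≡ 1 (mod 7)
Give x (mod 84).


Moduli 4, 3, 7 are pairwise coprime; by CRT there is a unique solution modulo M = 4 · 3 · 7 = 84.
Solve pairwise, accumulating the modulus:
  Start with x ≡ 3 (mod 4).
  Combine with x ≡ 1 (mod 3): since gcd(4, 3) = 1, we get a unique residue mod 12.
    Write x = 3 + 4·t and substitute into x ≡ 1 (mod 3): 4·t ≡ 1 − 3 = -2 (mod 3).
    Reduce coefficients mod 3: 1·t ≡ 1 (mod 3).
    So t ≡ 1 (mod 3).
    Then x = 3 + 4·1 = 7, valid modulo lcm(4, 3) = 12: x ≡ 7 (mod 12).
  Combine with x ≡ 1 (mod 7): since gcd(12, 7) = 1, we get a unique residue mod 84.
    Write x = 7 + 12·t and substitute into x ≡ 1 (mod 7): 12·t ≡ 1 − 7 = -6 (mod 7).
    Reduce coefficients mod 7: 5·t ≡ 1 (mod 7).
    The inverse of 5 mod 7 is 3 (since 5·3 = 15 = 2·7 + 1), so t ≡ 3·1 = 3 ≡ 3 (mod 7).
    Then x = 7 + 12·3 = 43, valid modulo lcm(12, 7) = 84: x ≡ 43 (mod 84).
Verify: 43 mod 4 = 3 ✓, 43 mod 3 = 1 ✓, 43 mod 7 = 1 ✓.

x ≡ 43 (mod 84).


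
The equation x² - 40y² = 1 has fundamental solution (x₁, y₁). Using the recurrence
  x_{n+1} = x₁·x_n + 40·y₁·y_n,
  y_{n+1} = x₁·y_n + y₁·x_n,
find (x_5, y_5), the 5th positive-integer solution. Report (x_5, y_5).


Step 1: Find the fundamental solution (x₁, y₁) of x² - 40y² = 1.
  Expand √40 as a continued fraction. a₀ = ⌊√40⌋ = 6; iterate m_{k+1} = d_k·a_k − m_k, d_{k+1} = (40 − m_{k+1}²)/d_k, a_{k+1} = ⌊(a₀ + m_{k+1})/d_{k+1}⌋ (starting m₀ = 0, d₀ = 1), with convergents p_k = a_k·p_{k-1} + p_{k-2}, q_k = a_k·q_{k-1} + q_{k-2} (p₋₁ = 1, q₋₁ = 0):
  k = 0: a₀ = 6; p₀/q₀ = 6/1; p₀² − 40·q₀² = 36 − 40 = -4.
  k = 1: m = 6, d = 4, a = ⌊(6 + 6)/4⌋ = 3; p/q = (3·6 + 1)/(3·1 + 0) = 19/3; p² − 40·q² = 361 − 360 = 1.
  The first convergent with p² − 40·q² = 1 gives the fundamental solution (x₁, y₁) = (19, 3).
Step 2: Apply the recurrence (x_{n+1}, y_{n+1}) = (x₁x_n + 40y₁y_n, x₁y_n + y₁x_n) repeatedly.
  From (x_1, y_1) = (19, 3): x_2 = 19·19 + 40·3·3 = 721; y_2 = 19·3 + 3·19 = 114.
  From (x_2, y_2) = (721, 114): x_3 = 19·721 + 40·3·114 = 27379; y_3 = 19·114 + 3·721 = 4329.
  From (x_3, y_3) = (27379, 4329): x_4 = 19·27379 + 40·3·4329 = 1039681; y_4 = 19·4329 + 3·27379 = 164388.
  From (x_4, y_4) = (1039681, 164388): x_5 = 19·1039681 + 40·3·164388 = 39480499; y_5 = 19·164388 + 3·1039681 = 6242415.
Step 3: Verify x_5² - 40·y_5² = 1558709801289001 - 1558709801289000 = 1 (should be 1). ✓

(x_1, y_1) = (19, 3); (x_5, y_5) = (39480499, 6242415).


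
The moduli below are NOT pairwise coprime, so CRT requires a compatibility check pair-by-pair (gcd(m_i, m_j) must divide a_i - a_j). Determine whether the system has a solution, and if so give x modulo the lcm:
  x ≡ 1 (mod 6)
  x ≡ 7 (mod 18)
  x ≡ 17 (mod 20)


Moduli 6, 18, 20 are not pairwise coprime, so CRT works modulo lcm(m_i) when all pairwise compatibility conditions hold.
Pairwise compatibility: gcd(m_i, m_j) must divide a_i - a_j for every pair.
Merge one congruence at a time:
  Start: x ≡ 1 (mod 6).
  Combine with x ≡ 7 (mod 18): gcd(6, 18) = 6; 7 - 1 = 6, which IS divisible by 6, so compatible.
    Write x = 1 + 6·t and substitute into x ≡ 7 (mod 18): 6·t ≡ 7 − 1 = 6 (mod 18).
    Divide the congruence (and modulus) by g = 6: 1·t ≡ 1 (mod 3).
    So t ≡ 1 (mod 3).
    Then x = 1 + 6·1 = 7, valid modulo lcm(6, 18) = 18: x ≡ 7 (mod 18).
  Combine with x ≡ 17 (mod 20): gcd(18, 20) = 2; 17 - 7 = 10, which IS divisible by 2, so compatible.
    Write x = 7 + 18·t and substitute into x ≡ 17 (mod 20): 18·t ≡ 17 − 7 = 10 (mod 20).
    Divide the congruence (and modulus) by g = 2: 9·t ≡ 5 (mod 10).
    The inverse of 9 mod 10 is 9 (since 9·9 = 81 = 8·10 + 1), so t ≡ 9·5 = 45 ≡ 5 (mod 10).
    Then x = 7 + 18·5 = 97, valid modulo lcm(18, 20) = 180: x ≡ 97 (mod 180).
Verify: 97 mod 6 = 1, 97 mod 18 = 7, 97 mod 20 = 17.

x ≡ 97 (mod 180).


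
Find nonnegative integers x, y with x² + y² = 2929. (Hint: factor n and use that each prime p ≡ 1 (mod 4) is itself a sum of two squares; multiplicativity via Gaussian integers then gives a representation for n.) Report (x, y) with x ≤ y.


Step 1: Factor n = 2929 = 29 · 101.
Step 2: Check the mod-4 condition on each prime factor: 29 ≡ 1 (mod 4), exponent 1; 101 ≡ 1 (mod 4), exponent 1.
All primes ≡ 3 (mod 4) appear to even exponent (or don't appear), so by the two-squares theorem n IS expressible as a sum of two squares.
Step 3: Build a representation. Here n = 29 · 101 is a product of primes ≡ 1 (mod 4). Each prime p ≡ 1 (mod 4) is itself a sum of two squares; find a² by testing p − a² for a perfect square:
  29: 29 − 1² = 28, 29 − 2² = 25 = 5² ⇒ 29 = 2² + 5².
  101: 101 − 1² = 100 = 10² ⇒ 101 = 1² + 10².
  Combine using the Brahmagupta–Fibonacci identity (a² + b²)(c² + d²) = (ac − bd)² + (ad + bc)² = (ac + bd)² + (ad − bc)²:
  29 · 101 = 2929: from (2² + 5²)(1² + 10²), take (2·1 − 5·10, 2·10 + 5·1) = (2 − 50, 20 + 5) = (-48, 25); dropping signs (only squares matter) gives (48, 25); check 48² + 25² = 2304 + 625 = 2929 ✓.
Step 4: Order so x ≤ y and verify: 25² + 48² = 625 + 2304 = 2929 = n. ✓

n = 2929 = 25² + 48² (one valid representation with x ≤ y).


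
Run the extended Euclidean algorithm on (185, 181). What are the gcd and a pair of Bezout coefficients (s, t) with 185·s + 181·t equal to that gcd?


Euclidean algorithm on (185, 181) — divide until remainder is 0:
  185 = 1 · 181 + 4
  181 = 45 · 4 + 1
  4 = 4 · 1 + 0
gcd(185, 181) = 1.
Track Bezout coefficients alongside the remainders: start with r₀ = 185 = a·1 + b·0 (s = 1, t = 0) and r₁ = 181 = a·0 + b·1 (s = 0, t = 1); each new remainder r_{k+1} = r_{k-1} − q_k·r_k inherits s_{k+1} = s_{k-1} − q_k·s_k, t_{k+1} = t_{k-1} − q_k·t_k, so r_k = a·s_k + b·t_k at every step:
  q = 1: r = 4, s = 1 − 1·0 = 1, t = 0 − 1·1 = -1  (check: 185·1 + 181·(-1) = 4)
  q = 45: r = 1, s = 0 − 45·1 = -45, t = 1 − 45·(-1) = 46  (check: 185·(-45) + 181·46 = 1)
The row with r = 1 (the gcd) gives the Bezout coefficients s = -45, t = 46.
Result: 185 · (-45) + 181 · (46) = 1.

gcd(185, 181) = 1; s = -45, t = 46 (check: 185·(-45) + 181·46 = 1).


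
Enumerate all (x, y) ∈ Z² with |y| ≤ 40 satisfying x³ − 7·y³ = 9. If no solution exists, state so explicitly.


The equation is x³ - 7y³ = 9. For fixed y, x³ = 7·y³ + 9, so a solution requires the RHS to be a perfect cube.
Strategy: iterate y from -40 to 40, compute RHS = 7·y³ + 9, and check whether it is a (positive or negative) perfect cube.
Check small values of y:
  y = 0: RHS = 9 is not a perfect cube.
  y = 1: RHS = 16 is not a perfect cube.
  y = -1: RHS = 2 is not a perfect cube.
  y = 2: RHS = 65 is not a perfect cube.
  y = -2: RHS = -47 is not a perfect cube.
  y = 3: RHS = 198 is not a perfect cube.
  y = -3: RHS = -180 is not a perfect cube.
Continuing the search up to |y| = 40 finds no solutions either.
No (x, y) in the scanned range satisfies the equation.

No integer solutions with |y| ≤ 40.


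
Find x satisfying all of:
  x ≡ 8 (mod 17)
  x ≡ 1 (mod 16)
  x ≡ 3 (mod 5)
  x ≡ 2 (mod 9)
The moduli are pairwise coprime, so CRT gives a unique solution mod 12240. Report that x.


Product of moduli M = 17 · 16 · 5 · 9 = 12240.
Merge one congruence at a time:
  Start: x ≡ 8 (mod 17).
  Combine with x ≡ 1 (mod 16); new modulus lcm = 272.
    Write x = 8 + 17·t and substitute into x ≡ 1 (mod 16): 17·t ≡ 1 − 8 = -7 (mod 16).
    Reduce coefficients mod 16: 1·t ≡ 9 (mod 16).
    So t ≡ 9 (mod 16).
    Then x = 8 + 17·9 = 161, valid modulo lcm(17, 16) = 272: x ≡ 161 (mod 272).
  Combine with x ≡ 3 (mod 5); new modulus lcm = 1360.
    Write x = 161 + 272·t and substitute into x ≡ 3 (mod 5): 272·t ≡ 3 − 161 = -158 (mod 5).
    Reduce coefficients mod 5: 2·t ≡ 2 (mod 5).
    The inverse of 2 mod 5 is 3 (since 2·3 = 6 = 1·5 + 1), so t ≡ 3·2 = 6 ≡ 1 (mod 5).
    Then x = 161 + 272·1 = 433, valid modulo lcm(272, 5) = 1360: x ≡ 433 (mod 1360).
  Combine with x ≡ 2 (mod 9); new modulus lcm = 12240.
    Write x = 433 + 1360·t and substitute into x ≡ 2 (mod 9): 1360·t ≡ 2 − 433 = -431 (mod 9).
    Reduce coefficients mod 9: 1·t ≡ 1 (mod 9).
    So t ≡ 1 (mod 9).
    Then x = 433 + 1360·1 = 1793, valid modulo lcm(1360, 9) = 12240: x ≡ 1793 (mod 12240).
Verify against each original: 1793 mod 17 = 8, 1793 mod 16 = 1, 1793 mod 5 = 3, 1793 mod 9 = 2.

x ≡ 1793 (mod 12240).


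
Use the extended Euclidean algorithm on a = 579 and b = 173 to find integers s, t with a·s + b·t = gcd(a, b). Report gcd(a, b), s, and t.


Euclidean algorithm on (579, 173) — divide until remainder is 0:
  579 = 3 · 173 + 60
  173 = 2 · 60 + 53
  60 = 1 · 53 + 7
  53 = 7 · 7 + 4
  7 = 1 · 4 + 3
  4 = 1 · 3 + 1
  3 = 3 · 1 + 0
gcd(579, 173) = 1.
Track Bezout coefficients alongside the remainders: start with r₀ = 579 = a·1 + b·0 (s = 1, t = 0) and r₁ = 173 = a·0 + b·1 (s = 0, t = 1); each new remainder r_{k+1} = r_{k-1} − q_k·r_k inherits s_{k+1} = s_{k-1} − q_k·s_k, t_{k+1} = t_{k-1} − q_k·t_k, so r_k = a·s_k + b·t_k at every step:
  q = 3: r = 60, s = 1 − 3·0 = 1, t = 0 − 3·1 = -3  (check: 579·1 + 173·(-3) = 60)
  q = 2: r = 53, s = 0 − 2·1 = -2, t = 1 − 2·(-3) = 7  (check: 579·(-2) + 173·7 = 53)
  q = 1: r = 7, s = 1 − 1·(-2) = 3, t = -3 − 1·7 = -10  (check: 579·3 + 173·(-10) = 7)
  q = 7: r = 4, s = -2 − 7·3 = -23, t = 7 − 7·(-10) = 77  (check: 579·(-23) + 173·77 = 4)
  q = 1: r = 3, s = 3 − 1·(-23) = 26, t = -10 − 1·77 = -87  (check: 579·26 + 173·(-87) = 3)
  q = 1: r = 1, s = -23 − 1·26 = -49, t = 77 − 1·(-87) = 164  (check: 579·(-49) + 173·164 = 1)
The row with r = 1 (the gcd) gives the Bezout coefficients s = -49, t = 164.
Result: 579 · (-49) + 173 · (164) = 1.

gcd(579, 173) = 1; s = -49, t = 164 (check: 579·(-49) + 173·164 = 1).


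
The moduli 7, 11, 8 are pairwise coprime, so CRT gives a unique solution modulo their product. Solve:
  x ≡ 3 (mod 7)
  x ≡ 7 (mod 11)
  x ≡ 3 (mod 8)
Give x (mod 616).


Moduli 7, 11, 8 are pairwise coprime; by CRT there is a unique solution modulo M = 7 · 11 · 8 = 616.
Solve pairwise, accumulating the modulus:
  Start with x ≡ 3 (mod 7).
  Combine with x ≡ 7 (mod 11): since gcd(7, 11) = 1, we get a unique residue mod 77.
    Write x = 3 + 7·t and substitute into x ≡ 7 (mod 11): 7·t ≡ 7 − 3 = 4 (mod 11).
    The inverse of 7 mod 11 is 8 (since 7·8 = 56 = 5·11 + 1), so t ≡ 8·4 = 32 ≡ 10 (mod 11).
    Then x = 3 + 7·10 = 73, valid modulo lcm(7, 11) = 77: x ≡ 73 (mod 77).
  Combine with x ≡ 3 (mod 8): since gcd(77, 8) = 1, we get a unique residue mod 616.
    Write x = 73 + 77·t and substitute into x ≡ 3 (mod 8): 77·t ≡ 3 − 73 = -70 (mod 8).
    Reduce coefficients mod 8: 5·t ≡ 2 (mod 8).
    The inverse of 5 mod 8 is 5 (since 5·5 = 25 = 3·8 + 1), so t ≡ 5·2 = 10 ≡ 2 (mod 8).
    Then x = 73 + 77·2 = 227, valid modulo lcm(77, 8) = 616: x ≡ 227 (mod 616).
Verify: 227 mod 7 = 3 ✓, 227 mod 11 = 7 ✓, 227 mod 8 = 3 ✓.

x ≡ 227 (mod 616).


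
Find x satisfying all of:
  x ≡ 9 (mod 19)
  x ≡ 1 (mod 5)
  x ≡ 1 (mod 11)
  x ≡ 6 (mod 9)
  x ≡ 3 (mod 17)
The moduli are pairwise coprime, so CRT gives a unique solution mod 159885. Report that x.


Product of moduli M = 19 · 5 · 11 · 9 · 17 = 159885.
Merge one congruence at a time:
  Start: x ≡ 9 (mod 19).
  Combine with x ≡ 1 (mod 5); new modulus lcm = 95.
    Write x = 9 + 19·t and substitute into x ≡ 1 (mod 5): 19·t ≡ 1 − 9 = -8 (mod 5).
    Reduce coefficients mod 5: 4·t ≡ 2 (mod 5).
    The inverse of 4 mod 5 is 4 (since 4·4 = 16 = 3·5 + 1), so t ≡ 4·2 = 8 ≡ 3 (mod 5).
    Then x = 9 + 19·3 = 66, valid modulo lcm(19, 5) = 95: x ≡ 66 (mod 95).
  Combine with x ≡ 1 (mod 11); new modulus lcm = 1045.
    Write x = 66 + 95·t and substitute into x ≡ 1 (mod 11): 95·t ≡ 1 − 66 = -65 (mod 11).
    Reduce coefficients mod 11: 7·t ≡ 1 (mod 11).
    The inverse of 7 mod 11 is 8 (since 7·8 = 56 = 5·11 + 1), so t ≡ 8·1 = 8 ≡ 8 (mod 11).
    Then x = 66 + 95·8 = 826, valid modulo lcm(95, 11) = 1045: x ≡ 826 (mod 1045).
  Combine with x ≡ 6 (mod 9); new modulus lcm = 9405.
    Write x = 826 + 1045·t and substitute into x ≡ 6 (mod 9): 1045·t ≡ 6 − 826 = -820 (mod 9).
    Reduce coefficients mod 9: 1·t ≡ 8 (mod 9).
    So t ≡ 8 (mod 9).
    Then x = 826 + 1045·8 = 9186, valid modulo lcm(1045, 9) = 9405: x ≡ 9186 (mod 9405).
  Combine with x ≡ 3 (mod 17); new modulus lcm = 159885.
    Write x = 9186 + 9405·t and substitute into x ≡ 3 (mod 17): 9405·t ≡ 3 − 9186 = -9183 (mod 17).
    Reduce coefficients mod 17: 4·t ≡ 14 (mod 17).
    The inverse of 4 mod 17 is 13 (since 4·13 = 52 = 3·17 + 1), so t ≡ 13·14 = 182 ≡ 12 (mod 17).
    Then x = 9186 + 9405·12 = 122046, valid modulo lcm(9405, 17) = 159885: x ≡ 122046 (mod 159885).
Verify against each original: 122046 mod 19 = 9, 122046 mod 5 = 1, 122046 mod 11 = 1, 122046 mod 9 = 6, 122046 mod 17 = 3.

x ≡ 122046 (mod 159885).


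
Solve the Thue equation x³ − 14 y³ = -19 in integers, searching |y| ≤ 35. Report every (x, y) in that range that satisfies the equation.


The equation is x³ - 14y³ = -19. For fixed y, x³ = 14·y³ − 19, so a solution requires the RHS to be a perfect cube.
Strategy: iterate y from -35 to 35, compute RHS = 14·y³ − 19, and check whether it is a (positive or negative) perfect cube.
Check small values of y:
  y = 0: RHS = -19 is not a perfect cube.
  y = 1: RHS = -5 is not a perfect cube.
  y = -1: RHS = -33 is not a perfect cube.
  y = 2: RHS = 93 is not a perfect cube.
  y = -2: RHS = -131 is not a perfect cube.
  y = 3: RHS = 359 is not a perfect cube.
  y = -3: RHS = -397 is not a perfect cube.
Continuing the search up to |y| = 35 finds no solutions either.
No (x, y) in the scanned range satisfies the equation.

No integer solutions with |y| ≤ 35.


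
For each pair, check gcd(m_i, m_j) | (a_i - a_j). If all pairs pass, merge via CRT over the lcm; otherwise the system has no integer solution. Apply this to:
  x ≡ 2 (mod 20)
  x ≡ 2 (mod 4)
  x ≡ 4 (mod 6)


Moduli 20, 4, 6 are not pairwise coprime, so CRT works modulo lcm(m_i) when all pairwise compatibility conditions hold.
Pairwise compatibility: gcd(m_i, m_j) must divide a_i - a_j for every pair.
Merge one congruence at a time:
  Start: x ≡ 2 (mod 20).
  Combine with x ≡ 2 (mod 4): gcd(20, 4) = 4; 2 - 2 = 0, which IS divisible by 4, so compatible.
    Write x = 2 + 20·t and substitute into x ≡ 2 (mod 4): 20·t ≡ 2 − 2 = 0 (mod 4).
    Divide the congruence (and modulus) by g = 4: 5·t ≡ 0 (mod 1).
    Modulo 1 every t works; take t = 0.
    Then x = 2 + 20·0 = 2, valid modulo lcm(20, 4) = 20: x ≡ 2 (mod 20).
  Combine with x ≡ 4 (mod 6): gcd(20, 6) = 2; 4 - 2 = 2, which IS divisible by 2, so compatible.
    Write x = 2 + 20·t and substitute into x ≡ 4 (mod 6): 20·t ≡ 4 − 2 = 2 (mod 6).
    Divide the congruence (and modulus) by g = 2: 10·t ≡ 1 (mod 3).
    Reduce coefficients mod 3: 1·t ≡ 1 (mod 3).
    So t ≡ 1 (mod 3).
    Then x = 2 + 20·1 = 22, valid modulo lcm(20, 6) = 60: x ≡ 22 (mod 60).
Verify: 22 mod 20 = 2, 22 mod 4 = 2, 22 mod 6 = 4.

x ≡ 22 (mod 60).


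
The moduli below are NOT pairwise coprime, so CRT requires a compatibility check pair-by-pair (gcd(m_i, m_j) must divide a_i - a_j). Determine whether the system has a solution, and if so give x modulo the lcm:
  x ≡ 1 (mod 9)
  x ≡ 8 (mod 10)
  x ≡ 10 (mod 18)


Moduli 9, 10, 18 are not pairwise coprime, so CRT works modulo lcm(m_i) when all pairwise compatibility conditions hold.
Pairwise compatibility: gcd(m_i, m_j) must divide a_i - a_j for every pair.
Merge one congruence at a time:
  Start: x ≡ 1 (mod 9).
  Combine with x ≡ 8 (mod 10): gcd(9, 10) = 1; 8 - 1 = 7, which IS divisible by 1, so compatible.
    Write x = 1 + 9·t and substitute into x ≡ 8 (mod 10): 9·t ≡ 8 − 1 = 7 (mod 10).
    The inverse of 9 mod 10 is 9 (since 9·9 = 81 = 8·10 + 1), so t ≡ 9·7 = 63 ≡ 3 (mod 10).
    Then x = 1 + 9·3 = 28, valid modulo lcm(9, 10) = 90: x ≡ 28 (mod 90).
  Combine with x ≡ 10 (mod 18): gcd(90, 18) = 18; 10 - 28 = -18, which IS divisible by 18, so compatible.
    Write x = 28 + 90·t and substitute into x ≡ 10 (mod 18): 90·t ≡ 10 − 28 = -18 (mod 18).
    Divide the congruence (and modulus) by g = 18: 5·t ≡ -1 (mod 1).
    Modulo 1 every t works; take t = 0.
    Then x = 28 + 90·0 = 28, valid modulo lcm(90, 18) = 90: x ≡ 28 (mod 90).
Verify: 28 mod 9 = 1, 28 mod 10 = 8, 28 mod 18 = 10.

x ≡ 28 (mod 90).


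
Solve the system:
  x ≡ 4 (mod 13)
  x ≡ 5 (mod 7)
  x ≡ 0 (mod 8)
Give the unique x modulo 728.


Moduli 13, 7, 8 are pairwise coprime; by CRT there is a unique solution modulo M = 13 · 7 · 8 = 728.
Solve pairwise, accumulating the modulus:
  Start with x ≡ 4 (mod 13).
  Combine with x ≡ 5 (mod 7): since gcd(13, 7) = 1, we get a unique residue mod 91.
    Write x = 4 + 13·t and substitute into x ≡ 5 (mod 7): 13·t ≡ 5 − 4 = 1 (mod 7).
    Reduce coefficients mod 7: 6·t ≡ 1 (mod 7).
    The inverse of 6 mod 7 is 6 (since 6·6 = 36 = 5·7 + 1), so t ≡ 6·1 = 6 ≡ 6 (mod 7).
    Then x = 4 + 13·6 = 82, valid modulo lcm(13, 7) = 91: x ≡ 82 (mod 91).
  Combine with x ≡ 0 (mod 8): since gcd(91, 8) = 1, we get a unique residue mod 728.
    Write x = 82 + 91·t and substitute into x ≡ 0 (mod 8): 91·t ≡ 0 − 82 = -82 (mod 8).
    Reduce coefficients mod 8: 3·t ≡ 6 (mod 8).
    The inverse of 3 mod 8 is 3 (since 3·3 = 9 = 1·8 + 1), so t ≡ 3·6 = 18 ≡ 2 (mod 8).
    Then x = 82 + 91·2 = 264, valid modulo lcm(91, 8) = 728: x ≡ 264 (mod 728).
Verify: 264 mod 13 = 4 ✓, 264 mod 7 = 5 ✓, 264 mod 8 = 0 ✓.

x ≡ 264 (mod 728).


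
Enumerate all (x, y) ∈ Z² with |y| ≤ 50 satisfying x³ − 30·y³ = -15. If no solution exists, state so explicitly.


The equation is x³ - 30y³ = -15. For fixed y, x³ = 30·y³ − 15, so a solution requires the RHS to be a perfect cube.
Strategy: iterate y from -50 to 50, compute RHS = 30·y³ − 15, and check whether it is a (positive or negative) perfect cube.
Check small values of y:
  y = 0: RHS = -15 is not a perfect cube.
  y = 1: RHS = 15 is not a perfect cube.
  y = -1: RHS = -45 is not a perfect cube.
  y = 2: RHS = 225 is not a perfect cube.
  y = -2: RHS = -255 is not a perfect cube.
  y = 3: RHS = 795 is not a perfect cube.
  y = -3: RHS = -825 is not a perfect cube.
Continuing the search up to |y| = 50 finds no solutions either.
No (x, y) in the scanned range satisfies the equation.

No integer solutions with |y| ≤ 50.


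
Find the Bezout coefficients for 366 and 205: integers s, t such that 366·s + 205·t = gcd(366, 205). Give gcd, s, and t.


Euclidean algorithm on (366, 205) — divide until remainder is 0:
  366 = 1 · 205 + 161
  205 = 1 · 161 + 44
  161 = 3 · 44 + 29
  44 = 1 · 29 + 15
  29 = 1 · 15 + 14
  15 = 1 · 14 + 1
  14 = 14 · 1 + 0
gcd(366, 205) = 1.
Track Bezout coefficients alongside the remainders: start with r₀ = 366 = a·1 + b·0 (s = 1, t = 0) and r₁ = 205 = a·0 + b·1 (s = 0, t = 1); each new remainder r_{k+1} = r_{k-1} − q_k·r_k inherits s_{k+1} = s_{k-1} − q_k·s_k, t_{k+1} = t_{k-1} − q_k·t_k, so r_k = a·s_k + b·t_k at every step:
  q = 1: r = 161, s = 1 − 1·0 = 1, t = 0 − 1·1 = -1  (check: 366·1 + 205·(-1) = 161)
  q = 1: r = 44, s = 0 − 1·1 = -1, t = 1 − 1·(-1) = 2  (check: 366·(-1) + 205·2 = 44)
  q = 3: r = 29, s = 1 − 3·(-1) = 4, t = -1 − 3·2 = -7  (check: 366·4 + 205·(-7) = 29)
  q = 1: r = 15, s = -1 − 1·4 = -5, t = 2 − 1·(-7) = 9  (check: 366·(-5) + 205·9 = 15)
  q = 1: r = 14, s = 4 − 1·(-5) = 9, t = -7 − 1·9 = -16  (check: 366·9 + 205·(-16) = 14)
  q = 1: r = 1, s = -5 − 1·9 = -14, t = 9 − 1·(-16) = 25  (check: 366·(-14) + 205·25 = 1)
The row with r = 1 (the gcd) gives the Bezout coefficients s = -14, t = 25.
Result: 366 · (-14) + 205 · (25) = 1.

gcd(366, 205) = 1; s = -14, t = 25 (check: 366·(-14) + 205·25 = 1).


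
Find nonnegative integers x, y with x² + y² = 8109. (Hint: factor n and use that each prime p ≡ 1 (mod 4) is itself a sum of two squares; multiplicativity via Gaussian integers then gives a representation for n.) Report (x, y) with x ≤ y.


Step 1: Factor n = 8109 = 3^2 · 17 · 53.
Step 2: Check the mod-4 condition on each prime factor: 3 ≡ 3 (mod 4), exponent 2 (must be even); 17 ≡ 1 (mod 4), exponent 1; 53 ≡ 1 (mod 4), exponent 1.
All primes ≡ 3 (mod 4) appear to even exponent (or don't appear), so by the two-squares theorem n IS expressible as a sum of two squares.
Step 3: Build a representation. Group n = k² · m with k = 3 and m = 17 · 53 = 901 (a product of primes ≡ 1 (mod 4)); a representation of m scales to one of n via (k·x)² + (k·y)² = k²(x² + y²). Each prime p ≡ 1 (mod 4) is itself a sum of two squares; find a² by testing p − a² for a perfect square:
  17: 17 − 1² = 16 = 4² ⇒ 17 = 1² + 4².
  53: 53 − 1² = 52, 53 − 2² = 49 = 7² ⇒ 53 = 2² + 7².
  Combine using the Brahmagupta–Fibonacci identity (a² + b²)(c² + d²) = (ac − bd)² + (ad + bc)² = (ac + bd)² + (ad − bc)²:
  17 · 53 = 901: from (1² + 4²)(2² + 7²), take (1·2 − 4·7, 1·7 + 4·2) = (2 − 28, 7 + 8) = (-26, 15); dropping signs (only squares matter) gives (26, 15); check 26² + 15² = 676 + 225 = 901 ✓.
  Scale by k = 3: (3·26, 3·15) = (78, 45).
Step 4: Order so x ≤ y and verify: 45² + 78² = 2025 + 6084 = 8109 = n. ✓

n = 8109 = 45² + 78² (one valid representation with x ≤ y).


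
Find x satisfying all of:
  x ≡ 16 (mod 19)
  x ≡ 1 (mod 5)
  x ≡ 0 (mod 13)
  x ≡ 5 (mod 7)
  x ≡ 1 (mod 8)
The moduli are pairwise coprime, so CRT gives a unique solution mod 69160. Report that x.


Product of moduli M = 19 · 5 · 13 · 7 · 8 = 69160.
Merge one congruence at a time:
  Start: x ≡ 16 (mod 19).
  Combine with x ≡ 1 (mod 5); new modulus lcm = 95.
    Write x = 16 + 19·t and substitute into x ≡ 1 (mod 5): 19·t ≡ 1 − 16 = -15 (mod 5).
    Reduce coefficients mod 5: 4·t ≡ 0 (mod 5).
    The inverse of 4 mod 5 is 4 (since 4·4 = 16 = 3·5 + 1), so t ≡ 4·0 = 0 ≡ 0 (mod 5).
    Then x = 16 + 19·0 = 16, valid modulo lcm(19, 5) = 95: x ≡ 16 (mod 95).
  Combine with x ≡ 0 (mod 13); new modulus lcm = 1235.
    Write x = 16 + 95·t and substitute into x ≡ 0 (mod 13): 95·t ≡ 0 − 16 = -16 (mod 13).
    Reduce coefficients mod 13: 4·t ≡ 10 (mod 13).
    The inverse of 4 mod 13 is 10 (since 4·10 = 40 = 3·13 + 1), so t ≡ 10·10 = 100 ≡ 9 (mod 13).
    Then x = 16 + 95·9 = 871, valid modulo lcm(95, 13) = 1235: x ≡ 871 (mod 1235).
  Combine with x ≡ 5 (mod 7); new modulus lcm = 8645.
    Write x = 871 + 1235·t and substitute into x ≡ 5 (mod 7): 1235·t ≡ 5 − 871 = -866 (mod 7).
    Reduce coefficients mod 7: 3·t ≡ 2 (mod 7).
    The inverse of 3 mod 7 is 5 (since 3·5 = 15 = 2·7 + 1), so t ≡ 5·2 = 10 ≡ 3 (mod 7).
    Then x = 871 + 1235·3 = 4576, valid modulo lcm(1235, 7) = 8645: x ≡ 4576 (mod 8645).
  Combine with x ≡ 1 (mod 8); new modulus lcm = 69160.
    Write x = 4576 + 8645·t and substitute into x ≡ 1 (mod 8): 8645·t ≡ 1 − 4576 = -4575 (mod 8).
    Reduce coefficients mod 8: 5·t ≡ 1 (mod 8).
    The inverse of 5 mod 8 is 5 (since 5·5 = 25 = 3·8 + 1), so t ≡ 5·1 = 5 ≡ 5 (mod 8).
    Then x = 4576 + 8645·5 = 47801, valid modulo lcm(8645, 8) = 69160: x ≡ 47801 (mod 69160).
Verify against each original: 47801 mod 19 = 16, 47801 mod 5 = 1, 47801 mod 13 = 0, 47801 mod 7 = 5, 47801 mod 8 = 1.

x ≡ 47801 (mod 69160).


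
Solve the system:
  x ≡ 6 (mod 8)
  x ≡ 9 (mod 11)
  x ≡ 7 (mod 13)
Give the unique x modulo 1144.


Moduli 8, 11, 13 are pairwise coprime; by CRT there is a unique solution modulo M = 8 · 11 · 13 = 1144.
Solve pairwise, accumulating the modulus:
  Start with x ≡ 6 (mod 8).
  Combine with x ≡ 9 (mod 11): since gcd(8, 11) = 1, we get a unique residue mod 88.
    Write x = 6 + 8·t and substitute into x ≡ 9 (mod 11): 8·t ≡ 9 − 6 = 3 (mod 11).
    The inverse of 8 mod 11 is 7 (since 8·7 = 56 = 5·11 + 1), so t ≡ 7·3 = 21 ≡ 10 (mod 11).
    Then x = 6 + 8·10 = 86, valid modulo lcm(8, 11) = 88: x ≡ 86 (mod 88).
  Combine with x ≡ 7 (mod 13): since gcd(88, 13) = 1, we get a unique residue mod 1144.
    Write x = 86 + 88·t and substitute into x ≡ 7 (mod 13): 88·t ≡ 7 − 86 = -79 (mod 13).
    Reduce coefficients mod 13: 10·t ≡ 12 (mod 13).
    The inverse of 10 mod 13 is 4 (since 10·4 = 40 = 3·13 + 1), so t ≡ 4·12 = 48 ≡ 9 (mod 13).
    Then x = 86 + 88·9 = 878, valid modulo lcm(88, 13) = 1144: x ≡ 878 (mod 1144).
Verify: 878 mod 8 = 6 ✓, 878 mod 11 = 9 ✓, 878 mod 13 = 7 ✓.

x ≡ 878 (mod 1144).
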